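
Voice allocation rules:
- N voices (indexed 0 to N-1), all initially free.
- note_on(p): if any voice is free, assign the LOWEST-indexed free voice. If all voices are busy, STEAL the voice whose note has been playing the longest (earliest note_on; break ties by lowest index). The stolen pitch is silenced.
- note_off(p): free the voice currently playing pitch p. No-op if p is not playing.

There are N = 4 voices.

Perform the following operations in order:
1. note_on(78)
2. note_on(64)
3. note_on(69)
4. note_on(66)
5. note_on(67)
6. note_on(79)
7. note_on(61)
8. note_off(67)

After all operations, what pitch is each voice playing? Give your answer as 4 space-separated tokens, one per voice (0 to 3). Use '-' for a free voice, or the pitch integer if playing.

Op 1: note_on(78): voice 0 is free -> assigned | voices=[78 - - -]
Op 2: note_on(64): voice 1 is free -> assigned | voices=[78 64 - -]
Op 3: note_on(69): voice 2 is free -> assigned | voices=[78 64 69 -]
Op 4: note_on(66): voice 3 is free -> assigned | voices=[78 64 69 66]
Op 5: note_on(67): all voices busy, STEAL voice 0 (pitch 78, oldest) -> assign | voices=[67 64 69 66]
Op 6: note_on(79): all voices busy, STEAL voice 1 (pitch 64, oldest) -> assign | voices=[67 79 69 66]
Op 7: note_on(61): all voices busy, STEAL voice 2 (pitch 69, oldest) -> assign | voices=[67 79 61 66]
Op 8: note_off(67): free voice 0 | voices=[- 79 61 66]

Answer: - 79 61 66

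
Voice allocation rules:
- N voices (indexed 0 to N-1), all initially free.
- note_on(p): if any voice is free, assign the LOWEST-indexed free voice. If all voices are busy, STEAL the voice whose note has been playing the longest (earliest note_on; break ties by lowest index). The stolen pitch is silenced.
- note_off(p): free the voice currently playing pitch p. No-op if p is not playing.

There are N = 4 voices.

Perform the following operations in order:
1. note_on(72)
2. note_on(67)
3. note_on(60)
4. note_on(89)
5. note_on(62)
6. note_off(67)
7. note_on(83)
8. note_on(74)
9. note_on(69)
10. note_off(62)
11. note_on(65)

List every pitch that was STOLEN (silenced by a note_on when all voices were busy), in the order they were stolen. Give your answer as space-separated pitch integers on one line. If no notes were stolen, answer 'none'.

Answer: 72 60 89

Derivation:
Op 1: note_on(72): voice 0 is free -> assigned | voices=[72 - - -]
Op 2: note_on(67): voice 1 is free -> assigned | voices=[72 67 - -]
Op 3: note_on(60): voice 2 is free -> assigned | voices=[72 67 60 -]
Op 4: note_on(89): voice 3 is free -> assigned | voices=[72 67 60 89]
Op 5: note_on(62): all voices busy, STEAL voice 0 (pitch 72, oldest) -> assign | voices=[62 67 60 89]
Op 6: note_off(67): free voice 1 | voices=[62 - 60 89]
Op 7: note_on(83): voice 1 is free -> assigned | voices=[62 83 60 89]
Op 8: note_on(74): all voices busy, STEAL voice 2 (pitch 60, oldest) -> assign | voices=[62 83 74 89]
Op 9: note_on(69): all voices busy, STEAL voice 3 (pitch 89, oldest) -> assign | voices=[62 83 74 69]
Op 10: note_off(62): free voice 0 | voices=[- 83 74 69]
Op 11: note_on(65): voice 0 is free -> assigned | voices=[65 83 74 69]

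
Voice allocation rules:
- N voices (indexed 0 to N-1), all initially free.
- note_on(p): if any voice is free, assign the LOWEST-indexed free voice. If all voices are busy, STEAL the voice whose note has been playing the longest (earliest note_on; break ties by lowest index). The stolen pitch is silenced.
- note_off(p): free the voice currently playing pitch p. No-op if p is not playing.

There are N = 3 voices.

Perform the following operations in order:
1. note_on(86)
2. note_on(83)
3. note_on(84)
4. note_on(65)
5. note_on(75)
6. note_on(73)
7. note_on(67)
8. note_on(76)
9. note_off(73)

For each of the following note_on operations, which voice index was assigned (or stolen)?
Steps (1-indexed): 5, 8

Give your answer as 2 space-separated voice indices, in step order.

Answer: 1 1

Derivation:
Op 1: note_on(86): voice 0 is free -> assigned | voices=[86 - -]
Op 2: note_on(83): voice 1 is free -> assigned | voices=[86 83 -]
Op 3: note_on(84): voice 2 is free -> assigned | voices=[86 83 84]
Op 4: note_on(65): all voices busy, STEAL voice 0 (pitch 86, oldest) -> assign | voices=[65 83 84]
Op 5: note_on(75): all voices busy, STEAL voice 1 (pitch 83, oldest) -> assign | voices=[65 75 84]
Op 6: note_on(73): all voices busy, STEAL voice 2 (pitch 84, oldest) -> assign | voices=[65 75 73]
Op 7: note_on(67): all voices busy, STEAL voice 0 (pitch 65, oldest) -> assign | voices=[67 75 73]
Op 8: note_on(76): all voices busy, STEAL voice 1 (pitch 75, oldest) -> assign | voices=[67 76 73]
Op 9: note_off(73): free voice 2 | voices=[67 76 -]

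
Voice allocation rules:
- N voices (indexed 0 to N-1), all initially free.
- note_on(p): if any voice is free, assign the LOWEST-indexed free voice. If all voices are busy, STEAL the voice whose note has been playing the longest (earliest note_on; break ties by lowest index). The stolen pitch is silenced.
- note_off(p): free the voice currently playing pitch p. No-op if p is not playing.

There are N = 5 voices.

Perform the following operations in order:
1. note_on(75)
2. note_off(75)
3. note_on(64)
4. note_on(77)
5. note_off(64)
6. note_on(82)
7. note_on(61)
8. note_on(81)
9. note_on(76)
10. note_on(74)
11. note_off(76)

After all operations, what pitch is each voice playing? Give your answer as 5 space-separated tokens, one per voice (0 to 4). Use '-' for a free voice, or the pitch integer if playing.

Answer: 82 74 61 81 -

Derivation:
Op 1: note_on(75): voice 0 is free -> assigned | voices=[75 - - - -]
Op 2: note_off(75): free voice 0 | voices=[- - - - -]
Op 3: note_on(64): voice 0 is free -> assigned | voices=[64 - - - -]
Op 4: note_on(77): voice 1 is free -> assigned | voices=[64 77 - - -]
Op 5: note_off(64): free voice 0 | voices=[- 77 - - -]
Op 6: note_on(82): voice 0 is free -> assigned | voices=[82 77 - - -]
Op 7: note_on(61): voice 2 is free -> assigned | voices=[82 77 61 - -]
Op 8: note_on(81): voice 3 is free -> assigned | voices=[82 77 61 81 -]
Op 9: note_on(76): voice 4 is free -> assigned | voices=[82 77 61 81 76]
Op 10: note_on(74): all voices busy, STEAL voice 1 (pitch 77, oldest) -> assign | voices=[82 74 61 81 76]
Op 11: note_off(76): free voice 4 | voices=[82 74 61 81 -]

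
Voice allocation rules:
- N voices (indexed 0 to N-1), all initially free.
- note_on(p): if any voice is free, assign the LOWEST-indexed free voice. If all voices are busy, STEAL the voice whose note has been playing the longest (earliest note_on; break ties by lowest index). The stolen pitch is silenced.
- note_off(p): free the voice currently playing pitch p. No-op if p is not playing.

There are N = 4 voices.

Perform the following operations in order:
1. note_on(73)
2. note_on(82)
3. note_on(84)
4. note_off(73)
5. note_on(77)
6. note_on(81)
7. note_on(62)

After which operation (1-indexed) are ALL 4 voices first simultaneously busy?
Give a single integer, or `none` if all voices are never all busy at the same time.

Answer: 6

Derivation:
Op 1: note_on(73): voice 0 is free -> assigned | voices=[73 - - -]
Op 2: note_on(82): voice 1 is free -> assigned | voices=[73 82 - -]
Op 3: note_on(84): voice 2 is free -> assigned | voices=[73 82 84 -]
Op 4: note_off(73): free voice 0 | voices=[- 82 84 -]
Op 5: note_on(77): voice 0 is free -> assigned | voices=[77 82 84 -]
Op 6: note_on(81): voice 3 is free -> assigned | voices=[77 82 84 81]
Op 7: note_on(62): all voices busy, STEAL voice 1 (pitch 82, oldest) -> assign | voices=[77 62 84 81]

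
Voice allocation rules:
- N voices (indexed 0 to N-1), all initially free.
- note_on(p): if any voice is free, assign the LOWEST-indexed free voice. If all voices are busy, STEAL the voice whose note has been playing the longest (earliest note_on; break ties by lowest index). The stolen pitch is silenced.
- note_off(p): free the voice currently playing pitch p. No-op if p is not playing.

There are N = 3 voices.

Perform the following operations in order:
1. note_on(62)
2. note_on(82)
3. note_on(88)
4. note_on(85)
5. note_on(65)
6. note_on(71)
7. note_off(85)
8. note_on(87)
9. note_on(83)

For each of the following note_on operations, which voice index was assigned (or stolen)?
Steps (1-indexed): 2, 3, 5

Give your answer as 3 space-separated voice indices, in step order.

Op 1: note_on(62): voice 0 is free -> assigned | voices=[62 - -]
Op 2: note_on(82): voice 1 is free -> assigned | voices=[62 82 -]
Op 3: note_on(88): voice 2 is free -> assigned | voices=[62 82 88]
Op 4: note_on(85): all voices busy, STEAL voice 0 (pitch 62, oldest) -> assign | voices=[85 82 88]
Op 5: note_on(65): all voices busy, STEAL voice 1 (pitch 82, oldest) -> assign | voices=[85 65 88]
Op 6: note_on(71): all voices busy, STEAL voice 2 (pitch 88, oldest) -> assign | voices=[85 65 71]
Op 7: note_off(85): free voice 0 | voices=[- 65 71]
Op 8: note_on(87): voice 0 is free -> assigned | voices=[87 65 71]
Op 9: note_on(83): all voices busy, STEAL voice 1 (pitch 65, oldest) -> assign | voices=[87 83 71]

Answer: 1 2 1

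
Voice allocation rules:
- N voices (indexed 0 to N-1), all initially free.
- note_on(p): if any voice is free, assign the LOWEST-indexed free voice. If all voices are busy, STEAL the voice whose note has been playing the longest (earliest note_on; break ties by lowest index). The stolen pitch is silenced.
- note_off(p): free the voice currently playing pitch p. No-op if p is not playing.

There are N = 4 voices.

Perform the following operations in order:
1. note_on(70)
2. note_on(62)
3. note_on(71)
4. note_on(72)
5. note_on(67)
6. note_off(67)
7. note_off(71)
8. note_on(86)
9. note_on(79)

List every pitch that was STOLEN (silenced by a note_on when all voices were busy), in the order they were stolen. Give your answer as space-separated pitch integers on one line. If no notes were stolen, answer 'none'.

Op 1: note_on(70): voice 0 is free -> assigned | voices=[70 - - -]
Op 2: note_on(62): voice 1 is free -> assigned | voices=[70 62 - -]
Op 3: note_on(71): voice 2 is free -> assigned | voices=[70 62 71 -]
Op 4: note_on(72): voice 3 is free -> assigned | voices=[70 62 71 72]
Op 5: note_on(67): all voices busy, STEAL voice 0 (pitch 70, oldest) -> assign | voices=[67 62 71 72]
Op 6: note_off(67): free voice 0 | voices=[- 62 71 72]
Op 7: note_off(71): free voice 2 | voices=[- 62 - 72]
Op 8: note_on(86): voice 0 is free -> assigned | voices=[86 62 - 72]
Op 9: note_on(79): voice 2 is free -> assigned | voices=[86 62 79 72]

Answer: 70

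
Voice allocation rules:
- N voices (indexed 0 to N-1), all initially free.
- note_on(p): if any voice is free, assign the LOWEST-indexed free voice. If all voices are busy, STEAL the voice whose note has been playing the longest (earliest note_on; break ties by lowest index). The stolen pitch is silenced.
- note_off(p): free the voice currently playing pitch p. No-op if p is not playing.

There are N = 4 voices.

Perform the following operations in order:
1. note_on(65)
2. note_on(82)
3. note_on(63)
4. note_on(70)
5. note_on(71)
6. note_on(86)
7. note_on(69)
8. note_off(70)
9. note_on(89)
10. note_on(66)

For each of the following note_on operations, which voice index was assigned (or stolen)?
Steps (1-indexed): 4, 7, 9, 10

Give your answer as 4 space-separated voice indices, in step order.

Answer: 3 2 3 0

Derivation:
Op 1: note_on(65): voice 0 is free -> assigned | voices=[65 - - -]
Op 2: note_on(82): voice 1 is free -> assigned | voices=[65 82 - -]
Op 3: note_on(63): voice 2 is free -> assigned | voices=[65 82 63 -]
Op 4: note_on(70): voice 3 is free -> assigned | voices=[65 82 63 70]
Op 5: note_on(71): all voices busy, STEAL voice 0 (pitch 65, oldest) -> assign | voices=[71 82 63 70]
Op 6: note_on(86): all voices busy, STEAL voice 1 (pitch 82, oldest) -> assign | voices=[71 86 63 70]
Op 7: note_on(69): all voices busy, STEAL voice 2 (pitch 63, oldest) -> assign | voices=[71 86 69 70]
Op 8: note_off(70): free voice 3 | voices=[71 86 69 -]
Op 9: note_on(89): voice 3 is free -> assigned | voices=[71 86 69 89]
Op 10: note_on(66): all voices busy, STEAL voice 0 (pitch 71, oldest) -> assign | voices=[66 86 69 89]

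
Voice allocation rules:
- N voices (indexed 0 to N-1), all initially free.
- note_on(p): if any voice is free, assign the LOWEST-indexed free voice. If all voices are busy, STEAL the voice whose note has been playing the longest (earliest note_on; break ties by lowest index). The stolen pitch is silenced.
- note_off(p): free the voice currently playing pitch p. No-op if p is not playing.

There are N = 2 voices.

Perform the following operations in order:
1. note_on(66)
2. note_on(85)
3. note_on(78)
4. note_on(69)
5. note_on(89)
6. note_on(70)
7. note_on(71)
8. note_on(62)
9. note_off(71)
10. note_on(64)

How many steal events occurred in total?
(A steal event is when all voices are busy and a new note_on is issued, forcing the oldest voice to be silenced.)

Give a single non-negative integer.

Answer: 6

Derivation:
Op 1: note_on(66): voice 0 is free -> assigned | voices=[66 -]
Op 2: note_on(85): voice 1 is free -> assigned | voices=[66 85]
Op 3: note_on(78): all voices busy, STEAL voice 0 (pitch 66, oldest) -> assign | voices=[78 85]
Op 4: note_on(69): all voices busy, STEAL voice 1 (pitch 85, oldest) -> assign | voices=[78 69]
Op 5: note_on(89): all voices busy, STEAL voice 0 (pitch 78, oldest) -> assign | voices=[89 69]
Op 6: note_on(70): all voices busy, STEAL voice 1 (pitch 69, oldest) -> assign | voices=[89 70]
Op 7: note_on(71): all voices busy, STEAL voice 0 (pitch 89, oldest) -> assign | voices=[71 70]
Op 8: note_on(62): all voices busy, STEAL voice 1 (pitch 70, oldest) -> assign | voices=[71 62]
Op 9: note_off(71): free voice 0 | voices=[- 62]
Op 10: note_on(64): voice 0 is free -> assigned | voices=[64 62]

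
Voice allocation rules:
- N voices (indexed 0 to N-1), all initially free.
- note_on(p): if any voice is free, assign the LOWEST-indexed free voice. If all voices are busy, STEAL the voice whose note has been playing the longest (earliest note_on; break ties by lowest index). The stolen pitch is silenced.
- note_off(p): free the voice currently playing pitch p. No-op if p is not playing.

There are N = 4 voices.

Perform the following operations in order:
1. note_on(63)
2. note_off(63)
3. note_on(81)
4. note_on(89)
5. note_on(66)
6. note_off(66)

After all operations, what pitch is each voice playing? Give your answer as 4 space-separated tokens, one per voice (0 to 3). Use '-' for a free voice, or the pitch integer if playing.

Op 1: note_on(63): voice 0 is free -> assigned | voices=[63 - - -]
Op 2: note_off(63): free voice 0 | voices=[- - - -]
Op 3: note_on(81): voice 0 is free -> assigned | voices=[81 - - -]
Op 4: note_on(89): voice 1 is free -> assigned | voices=[81 89 - -]
Op 5: note_on(66): voice 2 is free -> assigned | voices=[81 89 66 -]
Op 6: note_off(66): free voice 2 | voices=[81 89 - -]

Answer: 81 89 - -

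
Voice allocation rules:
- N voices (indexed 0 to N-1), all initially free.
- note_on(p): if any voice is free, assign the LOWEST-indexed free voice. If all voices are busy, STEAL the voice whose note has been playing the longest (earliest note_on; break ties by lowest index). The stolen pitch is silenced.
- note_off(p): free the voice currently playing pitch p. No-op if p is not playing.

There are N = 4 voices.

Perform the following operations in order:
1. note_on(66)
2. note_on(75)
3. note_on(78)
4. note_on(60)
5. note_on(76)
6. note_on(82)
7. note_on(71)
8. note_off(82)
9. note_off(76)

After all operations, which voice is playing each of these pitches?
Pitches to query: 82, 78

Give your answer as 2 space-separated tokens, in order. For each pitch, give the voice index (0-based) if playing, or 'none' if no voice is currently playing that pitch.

Op 1: note_on(66): voice 0 is free -> assigned | voices=[66 - - -]
Op 2: note_on(75): voice 1 is free -> assigned | voices=[66 75 - -]
Op 3: note_on(78): voice 2 is free -> assigned | voices=[66 75 78 -]
Op 4: note_on(60): voice 3 is free -> assigned | voices=[66 75 78 60]
Op 5: note_on(76): all voices busy, STEAL voice 0 (pitch 66, oldest) -> assign | voices=[76 75 78 60]
Op 6: note_on(82): all voices busy, STEAL voice 1 (pitch 75, oldest) -> assign | voices=[76 82 78 60]
Op 7: note_on(71): all voices busy, STEAL voice 2 (pitch 78, oldest) -> assign | voices=[76 82 71 60]
Op 8: note_off(82): free voice 1 | voices=[76 - 71 60]
Op 9: note_off(76): free voice 0 | voices=[- - 71 60]

Answer: none none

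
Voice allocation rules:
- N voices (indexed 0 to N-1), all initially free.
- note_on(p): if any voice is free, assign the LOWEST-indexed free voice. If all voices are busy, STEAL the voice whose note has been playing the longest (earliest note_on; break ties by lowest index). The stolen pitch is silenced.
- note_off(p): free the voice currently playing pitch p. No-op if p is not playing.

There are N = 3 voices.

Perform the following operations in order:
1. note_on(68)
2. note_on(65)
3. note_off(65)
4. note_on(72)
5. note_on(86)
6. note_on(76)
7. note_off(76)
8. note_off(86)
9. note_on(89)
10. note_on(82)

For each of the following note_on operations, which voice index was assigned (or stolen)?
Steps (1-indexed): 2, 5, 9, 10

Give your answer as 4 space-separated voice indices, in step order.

Answer: 1 2 0 2

Derivation:
Op 1: note_on(68): voice 0 is free -> assigned | voices=[68 - -]
Op 2: note_on(65): voice 1 is free -> assigned | voices=[68 65 -]
Op 3: note_off(65): free voice 1 | voices=[68 - -]
Op 4: note_on(72): voice 1 is free -> assigned | voices=[68 72 -]
Op 5: note_on(86): voice 2 is free -> assigned | voices=[68 72 86]
Op 6: note_on(76): all voices busy, STEAL voice 0 (pitch 68, oldest) -> assign | voices=[76 72 86]
Op 7: note_off(76): free voice 0 | voices=[- 72 86]
Op 8: note_off(86): free voice 2 | voices=[- 72 -]
Op 9: note_on(89): voice 0 is free -> assigned | voices=[89 72 -]
Op 10: note_on(82): voice 2 is free -> assigned | voices=[89 72 82]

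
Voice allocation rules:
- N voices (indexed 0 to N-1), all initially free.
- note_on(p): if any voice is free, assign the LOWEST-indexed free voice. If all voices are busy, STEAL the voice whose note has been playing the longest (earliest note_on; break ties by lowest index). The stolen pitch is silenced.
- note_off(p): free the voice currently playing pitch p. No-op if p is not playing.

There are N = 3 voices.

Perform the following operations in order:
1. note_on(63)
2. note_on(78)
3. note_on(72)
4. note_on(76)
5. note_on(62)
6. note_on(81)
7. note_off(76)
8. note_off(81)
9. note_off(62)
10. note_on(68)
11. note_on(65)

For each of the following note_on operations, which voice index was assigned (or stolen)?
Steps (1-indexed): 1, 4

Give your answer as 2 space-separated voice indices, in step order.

Op 1: note_on(63): voice 0 is free -> assigned | voices=[63 - -]
Op 2: note_on(78): voice 1 is free -> assigned | voices=[63 78 -]
Op 3: note_on(72): voice 2 is free -> assigned | voices=[63 78 72]
Op 4: note_on(76): all voices busy, STEAL voice 0 (pitch 63, oldest) -> assign | voices=[76 78 72]
Op 5: note_on(62): all voices busy, STEAL voice 1 (pitch 78, oldest) -> assign | voices=[76 62 72]
Op 6: note_on(81): all voices busy, STEAL voice 2 (pitch 72, oldest) -> assign | voices=[76 62 81]
Op 7: note_off(76): free voice 0 | voices=[- 62 81]
Op 8: note_off(81): free voice 2 | voices=[- 62 -]
Op 9: note_off(62): free voice 1 | voices=[- - -]
Op 10: note_on(68): voice 0 is free -> assigned | voices=[68 - -]
Op 11: note_on(65): voice 1 is free -> assigned | voices=[68 65 -]

Answer: 0 0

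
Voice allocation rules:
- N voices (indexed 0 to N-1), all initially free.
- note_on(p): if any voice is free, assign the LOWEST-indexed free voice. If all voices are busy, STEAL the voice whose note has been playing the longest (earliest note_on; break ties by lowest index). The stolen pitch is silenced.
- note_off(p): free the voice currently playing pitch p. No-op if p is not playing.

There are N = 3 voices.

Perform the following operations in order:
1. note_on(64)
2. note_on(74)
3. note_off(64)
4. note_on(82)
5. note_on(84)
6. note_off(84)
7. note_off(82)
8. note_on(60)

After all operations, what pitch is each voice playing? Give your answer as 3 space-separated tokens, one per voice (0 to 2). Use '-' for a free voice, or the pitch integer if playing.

Op 1: note_on(64): voice 0 is free -> assigned | voices=[64 - -]
Op 2: note_on(74): voice 1 is free -> assigned | voices=[64 74 -]
Op 3: note_off(64): free voice 0 | voices=[- 74 -]
Op 4: note_on(82): voice 0 is free -> assigned | voices=[82 74 -]
Op 5: note_on(84): voice 2 is free -> assigned | voices=[82 74 84]
Op 6: note_off(84): free voice 2 | voices=[82 74 -]
Op 7: note_off(82): free voice 0 | voices=[- 74 -]
Op 8: note_on(60): voice 0 is free -> assigned | voices=[60 74 -]

Answer: 60 74 -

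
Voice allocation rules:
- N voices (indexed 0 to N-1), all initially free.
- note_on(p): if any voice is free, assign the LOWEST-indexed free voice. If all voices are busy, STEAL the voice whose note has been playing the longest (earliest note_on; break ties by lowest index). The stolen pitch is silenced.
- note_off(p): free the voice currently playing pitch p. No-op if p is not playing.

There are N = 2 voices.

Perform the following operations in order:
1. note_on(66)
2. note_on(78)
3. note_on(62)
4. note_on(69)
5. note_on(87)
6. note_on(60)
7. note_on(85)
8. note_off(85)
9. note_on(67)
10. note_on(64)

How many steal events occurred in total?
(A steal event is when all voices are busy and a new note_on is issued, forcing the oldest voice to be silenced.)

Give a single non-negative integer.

Answer: 6

Derivation:
Op 1: note_on(66): voice 0 is free -> assigned | voices=[66 -]
Op 2: note_on(78): voice 1 is free -> assigned | voices=[66 78]
Op 3: note_on(62): all voices busy, STEAL voice 0 (pitch 66, oldest) -> assign | voices=[62 78]
Op 4: note_on(69): all voices busy, STEAL voice 1 (pitch 78, oldest) -> assign | voices=[62 69]
Op 5: note_on(87): all voices busy, STEAL voice 0 (pitch 62, oldest) -> assign | voices=[87 69]
Op 6: note_on(60): all voices busy, STEAL voice 1 (pitch 69, oldest) -> assign | voices=[87 60]
Op 7: note_on(85): all voices busy, STEAL voice 0 (pitch 87, oldest) -> assign | voices=[85 60]
Op 8: note_off(85): free voice 0 | voices=[- 60]
Op 9: note_on(67): voice 0 is free -> assigned | voices=[67 60]
Op 10: note_on(64): all voices busy, STEAL voice 1 (pitch 60, oldest) -> assign | voices=[67 64]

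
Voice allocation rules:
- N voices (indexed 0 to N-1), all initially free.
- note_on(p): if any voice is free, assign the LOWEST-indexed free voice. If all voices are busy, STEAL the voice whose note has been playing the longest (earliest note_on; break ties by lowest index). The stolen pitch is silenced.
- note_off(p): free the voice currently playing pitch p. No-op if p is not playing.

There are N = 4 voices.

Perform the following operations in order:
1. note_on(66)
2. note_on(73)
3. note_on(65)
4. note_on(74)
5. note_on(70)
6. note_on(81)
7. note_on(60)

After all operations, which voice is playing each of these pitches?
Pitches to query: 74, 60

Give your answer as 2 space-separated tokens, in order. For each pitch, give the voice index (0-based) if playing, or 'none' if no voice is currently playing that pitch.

Answer: 3 2

Derivation:
Op 1: note_on(66): voice 0 is free -> assigned | voices=[66 - - -]
Op 2: note_on(73): voice 1 is free -> assigned | voices=[66 73 - -]
Op 3: note_on(65): voice 2 is free -> assigned | voices=[66 73 65 -]
Op 4: note_on(74): voice 3 is free -> assigned | voices=[66 73 65 74]
Op 5: note_on(70): all voices busy, STEAL voice 0 (pitch 66, oldest) -> assign | voices=[70 73 65 74]
Op 6: note_on(81): all voices busy, STEAL voice 1 (pitch 73, oldest) -> assign | voices=[70 81 65 74]
Op 7: note_on(60): all voices busy, STEAL voice 2 (pitch 65, oldest) -> assign | voices=[70 81 60 74]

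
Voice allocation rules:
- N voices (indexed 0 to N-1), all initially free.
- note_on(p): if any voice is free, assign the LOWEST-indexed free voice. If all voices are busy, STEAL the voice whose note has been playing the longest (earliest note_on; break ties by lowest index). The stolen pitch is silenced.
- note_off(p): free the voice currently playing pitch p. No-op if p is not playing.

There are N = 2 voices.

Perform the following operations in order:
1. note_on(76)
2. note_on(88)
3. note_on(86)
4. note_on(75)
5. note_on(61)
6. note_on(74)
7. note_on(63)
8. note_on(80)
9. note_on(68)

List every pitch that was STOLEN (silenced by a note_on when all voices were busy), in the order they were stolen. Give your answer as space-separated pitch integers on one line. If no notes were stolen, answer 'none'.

Op 1: note_on(76): voice 0 is free -> assigned | voices=[76 -]
Op 2: note_on(88): voice 1 is free -> assigned | voices=[76 88]
Op 3: note_on(86): all voices busy, STEAL voice 0 (pitch 76, oldest) -> assign | voices=[86 88]
Op 4: note_on(75): all voices busy, STEAL voice 1 (pitch 88, oldest) -> assign | voices=[86 75]
Op 5: note_on(61): all voices busy, STEAL voice 0 (pitch 86, oldest) -> assign | voices=[61 75]
Op 6: note_on(74): all voices busy, STEAL voice 1 (pitch 75, oldest) -> assign | voices=[61 74]
Op 7: note_on(63): all voices busy, STEAL voice 0 (pitch 61, oldest) -> assign | voices=[63 74]
Op 8: note_on(80): all voices busy, STEAL voice 1 (pitch 74, oldest) -> assign | voices=[63 80]
Op 9: note_on(68): all voices busy, STEAL voice 0 (pitch 63, oldest) -> assign | voices=[68 80]

Answer: 76 88 86 75 61 74 63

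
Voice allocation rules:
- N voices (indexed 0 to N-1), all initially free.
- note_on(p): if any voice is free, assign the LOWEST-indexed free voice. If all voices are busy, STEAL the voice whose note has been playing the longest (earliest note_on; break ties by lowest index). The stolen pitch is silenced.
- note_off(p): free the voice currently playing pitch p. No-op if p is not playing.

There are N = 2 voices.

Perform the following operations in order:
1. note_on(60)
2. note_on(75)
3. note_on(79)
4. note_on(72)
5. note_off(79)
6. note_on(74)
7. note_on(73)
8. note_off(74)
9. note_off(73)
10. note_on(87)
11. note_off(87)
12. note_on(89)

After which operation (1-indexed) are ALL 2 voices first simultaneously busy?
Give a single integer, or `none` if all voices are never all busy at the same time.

Answer: 2

Derivation:
Op 1: note_on(60): voice 0 is free -> assigned | voices=[60 -]
Op 2: note_on(75): voice 1 is free -> assigned | voices=[60 75]
Op 3: note_on(79): all voices busy, STEAL voice 0 (pitch 60, oldest) -> assign | voices=[79 75]
Op 4: note_on(72): all voices busy, STEAL voice 1 (pitch 75, oldest) -> assign | voices=[79 72]
Op 5: note_off(79): free voice 0 | voices=[- 72]
Op 6: note_on(74): voice 0 is free -> assigned | voices=[74 72]
Op 7: note_on(73): all voices busy, STEAL voice 1 (pitch 72, oldest) -> assign | voices=[74 73]
Op 8: note_off(74): free voice 0 | voices=[- 73]
Op 9: note_off(73): free voice 1 | voices=[- -]
Op 10: note_on(87): voice 0 is free -> assigned | voices=[87 -]
Op 11: note_off(87): free voice 0 | voices=[- -]
Op 12: note_on(89): voice 0 is free -> assigned | voices=[89 -]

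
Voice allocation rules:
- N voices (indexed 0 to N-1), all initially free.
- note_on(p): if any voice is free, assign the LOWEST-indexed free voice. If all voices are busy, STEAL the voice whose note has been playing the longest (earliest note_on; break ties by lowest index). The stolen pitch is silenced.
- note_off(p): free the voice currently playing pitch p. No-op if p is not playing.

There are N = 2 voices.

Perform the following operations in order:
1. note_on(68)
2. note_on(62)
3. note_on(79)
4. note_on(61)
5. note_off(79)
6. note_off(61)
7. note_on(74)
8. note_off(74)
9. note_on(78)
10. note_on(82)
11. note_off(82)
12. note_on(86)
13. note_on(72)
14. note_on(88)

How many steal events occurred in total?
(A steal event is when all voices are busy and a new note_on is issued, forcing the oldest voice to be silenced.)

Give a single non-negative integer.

Op 1: note_on(68): voice 0 is free -> assigned | voices=[68 -]
Op 2: note_on(62): voice 1 is free -> assigned | voices=[68 62]
Op 3: note_on(79): all voices busy, STEAL voice 0 (pitch 68, oldest) -> assign | voices=[79 62]
Op 4: note_on(61): all voices busy, STEAL voice 1 (pitch 62, oldest) -> assign | voices=[79 61]
Op 5: note_off(79): free voice 0 | voices=[- 61]
Op 6: note_off(61): free voice 1 | voices=[- -]
Op 7: note_on(74): voice 0 is free -> assigned | voices=[74 -]
Op 8: note_off(74): free voice 0 | voices=[- -]
Op 9: note_on(78): voice 0 is free -> assigned | voices=[78 -]
Op 10: note_on(82): voice 1 is free -> assigned | voices=[78 82]
Op 11: note_off(82): free voice 1 | voices=[78 -]
Op 12: note_on(86): voice 1 is free -> assigned | voices=[78 86]
Op 13: note_on(72): all voices busy, STEAL voice 0 (pitch 78, oldest) -> assign | voices=[72 86]
Op 14: note_on(88): all voices busy, STEAL voice 1 (pitch 86, oldest) -> assign | voices=[72 88]

Answer: 4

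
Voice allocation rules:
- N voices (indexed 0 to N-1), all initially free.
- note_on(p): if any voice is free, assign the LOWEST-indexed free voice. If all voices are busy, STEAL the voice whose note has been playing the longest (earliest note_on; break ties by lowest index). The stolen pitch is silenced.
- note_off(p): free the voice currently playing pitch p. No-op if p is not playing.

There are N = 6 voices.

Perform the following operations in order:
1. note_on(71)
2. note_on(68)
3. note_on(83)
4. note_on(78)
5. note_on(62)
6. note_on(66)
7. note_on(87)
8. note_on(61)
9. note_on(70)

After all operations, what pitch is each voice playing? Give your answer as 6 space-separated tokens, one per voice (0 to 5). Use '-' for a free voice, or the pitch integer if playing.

Answer: 87 61 70 78 62 66

Derivation:
Op 1: note_on(71): voice 0 is free -> assigned | voices=[71 - - - - -]
Op 2: note_on(68): voice 1 is free -> assigned | voices=[71 68 - - - -]
Op 3: note_on(83): voice 2 is free -> assigned | voices=[71 68 83 - - -]
Op 4: note_on(78): voice 3 is free -> assigned | voices=[71 68 83 78 - -]
Op 5: note_on(62): voice 4 is free -> assigned | voices=[71 68 83 78 62 -]
Op 6: note_on(66): voice 5 is free -> assigned | voices=[71 68 83 78 62 66]
Op 7: note_on(87): all voices busy, STEAL voice 0 (pitch 71, oldest) -> assign | voices=[87 68 83 78 62 66]
Op 8: note_on(61): all voices busy, STEAL voice 1 (pitch 68, oldest) -> assign | voices=[87 61 83 78 62 66]
Op 9: note_on(70): all voices busy, STEAL voice 2 (pitch 83, oldest) -> assign | voices=[87 61 70 78 62 66]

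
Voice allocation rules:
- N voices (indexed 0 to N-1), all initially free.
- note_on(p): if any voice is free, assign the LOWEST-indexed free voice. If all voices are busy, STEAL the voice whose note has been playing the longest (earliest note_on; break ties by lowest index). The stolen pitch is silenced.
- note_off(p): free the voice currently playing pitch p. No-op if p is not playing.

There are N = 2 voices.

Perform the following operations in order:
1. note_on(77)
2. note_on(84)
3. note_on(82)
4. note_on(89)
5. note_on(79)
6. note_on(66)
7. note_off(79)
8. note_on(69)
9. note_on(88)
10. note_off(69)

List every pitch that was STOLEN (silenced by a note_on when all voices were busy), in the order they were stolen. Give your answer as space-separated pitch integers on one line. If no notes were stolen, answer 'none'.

Answer: 77 84 82 89 66

Derivation:
Op 1: note_on(77): voice 0 is free -> assigned | voices=[77 -]
Op 2: note_on(84): voice 1 is free -> assigned | voices=[77 84]
Op 3: note_on(82): all voices busy, STEAL voice 0 (pitch 77, oldest) -> assign | voices=[82 84]
Op 4: note_on(89): all voices busy, STEAL voice 1 (pitch 84, oldest) -> assign | voices=[82 89]
Op 5: note_on(79): all voices busy, STEAL voice 0 (pitch 82, oldest) -> assign | voices=[79 89]
Op 6: note_on(66): all voices busy, STEAL voice 1 (pitch 89, oldest) -> assign | voices=[79 66]
Op 7: note_off(79): free voice 0 | voices=[- 66]
Op 8: note_on(69): voice 0 is free -> assigned | voices=[69 66]
Op 9: note_on(88): all voices busy, STEAL voice 1 (pitch 66, oldest) -> assign | voices=[69 88]
Op 10: note_off(69): free voice 0 | voices=[- 88]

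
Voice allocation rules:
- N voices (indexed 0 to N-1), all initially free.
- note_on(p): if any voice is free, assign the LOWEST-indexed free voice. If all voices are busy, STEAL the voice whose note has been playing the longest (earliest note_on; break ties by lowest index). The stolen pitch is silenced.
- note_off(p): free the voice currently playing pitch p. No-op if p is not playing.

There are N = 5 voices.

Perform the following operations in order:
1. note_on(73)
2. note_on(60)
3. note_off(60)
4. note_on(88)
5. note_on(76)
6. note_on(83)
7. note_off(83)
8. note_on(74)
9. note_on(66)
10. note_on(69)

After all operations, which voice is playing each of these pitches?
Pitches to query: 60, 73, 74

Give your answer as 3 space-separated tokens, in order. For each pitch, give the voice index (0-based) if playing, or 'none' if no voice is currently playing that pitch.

Answer: none none 3

Derivation:
Op 1: note_on(73): voice 0 is free -> assigned | voices=[73 - - - -]
Op 2: note_on(60): voice 1 is free -> assigned | voices=[73 60 - - -]
Op 3: note_off(60): free voice 1 | voices=[73 - - - -]
Op 4: note_on(88): voice 1 is free -> assigned | voices=[73 88 - - -]
Op 5: note_on(76): voice 2 is free -> assigned | voices=[73 88 76 - -]
Op 6: note_on(83): voice 3 is free -> assigned | voices=[73 88 76 83 -]
Op 7: note_off(83): free voice 3 | voices=[73 88 76 - -]
Op 8: note_on(74): voice 3 is free -> assigned | voices=[73 88 76 74 -]
Op 9: note_on(66): voice 4 is free -> assigned | voices=[73 88 76 74 66]
Op 10: note_on(69): all voices busy, STEAL voice 0 (pitch 73, oldest) -> assign | voices=[69 88 76 74 66]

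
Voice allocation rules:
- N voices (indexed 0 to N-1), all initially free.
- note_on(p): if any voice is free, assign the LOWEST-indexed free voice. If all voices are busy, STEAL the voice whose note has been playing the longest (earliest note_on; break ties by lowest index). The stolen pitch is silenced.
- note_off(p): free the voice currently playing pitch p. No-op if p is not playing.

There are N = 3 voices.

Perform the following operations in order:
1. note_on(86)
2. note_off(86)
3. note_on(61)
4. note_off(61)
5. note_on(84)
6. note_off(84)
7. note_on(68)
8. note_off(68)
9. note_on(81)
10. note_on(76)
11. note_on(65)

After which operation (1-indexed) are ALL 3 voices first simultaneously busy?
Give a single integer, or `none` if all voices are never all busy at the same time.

Answer: 11

Derivation:
Op 1: note_on(86): voice 0 is free -> assigned | voices=[86 - -]
Op 2: note_off(86): free voice 0 | voices=[- - -]
Op 3: note_on(61): voice 0 is free -> assigned | voices=[61 - -]
Op 4: note_off(61): free voice 0 | voices=[- - -]
Op 5: note_on(84): voice 0 is free -> assigned | voices=[84 - -]
Op 6: note_off(84): free voice 0 | voices=[- - -]
Op 7: note_on(68): voice 0 is free -> assigned | voices=[68 - -]
Op 8: note_off(68): free voice 0 | voices=[- - -]
Op 9: note_on(81): voice 0 is free -> assigned | voices=[81 - -]
Op 10: note_on(76): voice 1 is free -> assigned | voices=[81 76 -]
Op 11: note_on(65): voice 2 is free -> assigned | voices=[81 76 65]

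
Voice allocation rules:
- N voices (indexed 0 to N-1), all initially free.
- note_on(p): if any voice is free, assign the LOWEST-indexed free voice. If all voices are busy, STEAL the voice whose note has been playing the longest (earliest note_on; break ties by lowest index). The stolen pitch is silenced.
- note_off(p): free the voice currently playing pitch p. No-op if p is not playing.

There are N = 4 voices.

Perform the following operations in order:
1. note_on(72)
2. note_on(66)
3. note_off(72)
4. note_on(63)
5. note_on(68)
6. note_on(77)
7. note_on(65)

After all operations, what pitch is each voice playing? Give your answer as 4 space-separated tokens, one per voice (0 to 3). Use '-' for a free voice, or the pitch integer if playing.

Op 1: note_on(72): voice 0 is free -> assigned | voices=[72 - - -]
Op 2: note_on(66): voice 1 is free -> assigned | voices=[72 66 - -]
Op 3: note_off(72): free voice 0 | voices=[- 66 - -]
Op 4: note_on(63): voice 0 is free -> assigned | voices=[63 66 - -]
Op 5: note_on(68): voice 2 is free -> assigned | voices=[63 66 68 -]
Op 6: note_on(77): voice 3 is free -> assigned | voices=[63 66 68 77]
Op 7: note_on(65): all voices busy, STEAL voice 1 (pitch 66, oldest) -> assign | voices=[63 65 68 77]

Answer: 63 65 68 77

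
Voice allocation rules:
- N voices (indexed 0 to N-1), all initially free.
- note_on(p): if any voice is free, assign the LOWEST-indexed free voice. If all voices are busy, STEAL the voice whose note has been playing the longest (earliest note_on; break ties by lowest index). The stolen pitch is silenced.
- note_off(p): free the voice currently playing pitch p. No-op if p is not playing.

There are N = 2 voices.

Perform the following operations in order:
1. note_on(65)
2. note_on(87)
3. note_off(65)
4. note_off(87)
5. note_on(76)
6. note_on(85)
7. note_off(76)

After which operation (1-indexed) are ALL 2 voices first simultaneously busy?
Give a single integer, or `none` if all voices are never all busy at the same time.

Op 1: note_on(65): voice 0 is free -> assigned | voices=[65 -]
Op 2: note_on(87): voice 1 is free -> assigned | voices=[65 87]
Op 3: note_off(65): free voice 0 | voices=[- 87]
Op 4: note_off(87): free voice 1 | voices=[- -]
Op 5: note_on(76): voice 0 is free -> assigned | voices=[76 -]
Op 6: note_on(85): voice 1 is free -> assigned | voices=[76 85]
Op 7: note_off(76): free voice 0 | voices=[- 85]

Answer: 2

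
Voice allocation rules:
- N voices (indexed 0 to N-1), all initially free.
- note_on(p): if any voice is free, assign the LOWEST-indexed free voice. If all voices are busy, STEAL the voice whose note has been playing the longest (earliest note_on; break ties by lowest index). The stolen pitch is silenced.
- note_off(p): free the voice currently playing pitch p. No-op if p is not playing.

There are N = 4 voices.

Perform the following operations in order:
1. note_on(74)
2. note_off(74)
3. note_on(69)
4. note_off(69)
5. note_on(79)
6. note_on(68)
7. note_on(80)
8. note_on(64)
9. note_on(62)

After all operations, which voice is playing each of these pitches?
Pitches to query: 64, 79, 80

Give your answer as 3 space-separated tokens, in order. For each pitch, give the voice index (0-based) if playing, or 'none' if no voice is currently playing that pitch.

Op 1: note_on(74): voice 0 is free -> assigned | voices=[74 - - -]
Op 2: note_off(74): free voice 0 | voices=[- - - -]
Op 3: note_on(69): voice 0 is free -> assigned | voices=[69 - - -]
Op 4: note_off(69): free voice 0 | voices=[- - - -]
Op 5: note_on(79): voice 0 is free -> assigned | voices=[79 - - -]
Op 6: note_on(68): voice 1 is free -> assigned | voices=[79 68 - -]
Op 7: note_on(80): voice 2 is free -> assigned | voices=[79 68 80 -]
Op 8: note_on(64): voice 3 is free -> assigned | voices=[79 68 80 64]
Op 9: note_on(62): all voices busy, STEAL voice 0 (pitch 79, oldest) -> assign | voices=[62 68 80 64]

Answer: 3 none 2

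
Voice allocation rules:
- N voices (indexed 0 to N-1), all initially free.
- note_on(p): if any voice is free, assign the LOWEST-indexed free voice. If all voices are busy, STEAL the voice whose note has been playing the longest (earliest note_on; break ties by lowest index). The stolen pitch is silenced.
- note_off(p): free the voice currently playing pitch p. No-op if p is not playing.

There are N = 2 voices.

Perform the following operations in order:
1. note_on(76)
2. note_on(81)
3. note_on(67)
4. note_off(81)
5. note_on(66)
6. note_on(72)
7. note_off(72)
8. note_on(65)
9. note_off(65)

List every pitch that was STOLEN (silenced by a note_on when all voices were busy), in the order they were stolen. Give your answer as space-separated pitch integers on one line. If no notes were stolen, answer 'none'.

Answer: 76 67

Derivation:
Op 1: note_on(76): voice 0 is free -> assigned | voices=[76 -]
Op 2: note_on(81): voice 1 is free -> assigned | voices=[76 81]
Op 3: note_on(67): all voices busy, STEAL voice 0 (pitch 76, oldest) -> assign | voices=[67 81]
Op 4: note_off(81): free voice 1 | voices=[67 -]
Op 5: note_on(66): voice 1 is free -> assigned | voices=[67 66]
Op 6: note_on(72): all voices busy, STEAL voice 0 (pitch 67, oldest) -> assign | voices=[72 66]
Op 7: note_off(72): free voice 0 | voices=[- 66]
Op 8: note_on(65): voice 0 is free -> assigned | voices=[65 66]
Op 9: note_off(65): free voice 0 | voices=[- 66]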